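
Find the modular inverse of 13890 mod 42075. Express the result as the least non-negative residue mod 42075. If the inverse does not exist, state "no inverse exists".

no inverse exists

Compute gcd(13890, 42075):
42075 = 3·13890 + 405
13890 = 34·405 + 120
405 = 3·120 + 45
120 = 2·45 + 30
45 = 1·30 + 15
30 = 2·15 + 0
Since gcd = 15 > 1, 13890 is not a unit mod 42075.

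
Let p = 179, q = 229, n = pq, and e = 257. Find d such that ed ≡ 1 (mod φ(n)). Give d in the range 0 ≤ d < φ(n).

φ(n) = (p−1)(q−1) = 178·228 = 40584.
Need d with 257·d ≡ 1 (mod 40584). Apply the extended Euclidean algorithm:
40584 = 157*257 + 235
257 = 1*235 + 22
235 = 10*22 + 15
22 = 1*15 + 7
15 = 2*7 + 1
7 = 7*1 + 0
Back-substitute:
1 = 15 − 2·7
1 = −2·22 + 3·15
1 = 3·235 − 32·22
1 = −32·257 + 35·235
1 = 35·40584 − 5527·257
So 257·(-5527) ≡ 1 (mod 40584), hence d ≡ -5527 ≡ 35057 (mod 40584).

35057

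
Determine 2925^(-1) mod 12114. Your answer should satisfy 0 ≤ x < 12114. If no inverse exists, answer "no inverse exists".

no inverse exists

Compute gcd(2925, 12114):
12114 = 4·2925 + 414
2925 = 7·414 + 27
414 = 15·27 + 9
27 = 3·9 + 0
The gcd is 9, not 1, hence no inverse exists.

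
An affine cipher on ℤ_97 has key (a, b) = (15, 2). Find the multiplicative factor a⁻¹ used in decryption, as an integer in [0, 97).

Run Euclid on (97, 15):
97 = 6·15 + 7
15 = 2·7 + 1
7 = 7·1 + 0
Since gcd(15, 97) = 1, back-substitute to write 1 as a combination:
1 = 15 − 2·7
1 = −2·97 + 13·15
So 15·13 ≡ 1 (mod 97).

13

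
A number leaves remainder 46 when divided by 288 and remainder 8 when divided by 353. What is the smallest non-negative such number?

92494

Write x = 46 + 288·k. Then 288·k ≡ 8 − 46 ≡ 315 (mod 353).
Need 288⁻¹ mod 353. Extended Euclid on (353, 288):
353 = 1·288 + 65
288 = 4·65 + 28
65 = 2·28 + 9
28 = 3·9 + 1
9 = 9·1 + 0
Back-substitute:
1 = 28 − 3·9
1 = −3·65 + 7·28
1 = 7·288 − 31·65
1 = −31·353 + 38·288
288⁻¹ ≡ 38 (mod 353), so k ≡ 38·315 ≡ 321 (mod 353).
x = 46 + 288·321 = 92494.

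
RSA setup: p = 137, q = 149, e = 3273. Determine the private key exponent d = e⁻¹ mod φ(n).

15897

φ(n) = (p−1)(q−1) = 136·148 = 20128.
Need d with 3273·d ≡ 1 (mod 20128). Apply the extended Euclidean algorithm:
20128 = 6·3273 + 490
3273 = 6·490 + 333
490 = 1·333 + 157
333 = 2·157 + 19
157 = 8·19 + 5
19 = 3·5 + 4
5 = 1·4 + 1
4 = 4·1 + 0
Back-substitute:
1 = 5 − 4
1 = −19 + 4·5
1 = 4·157 − 33·19
1 = −33·333 + 70·157
1 = 70·490 − 103·333
1 = −103·3273 + 688·490
1 = 688·20128 − 4231·3273
So 3273·(-4231) ≡ 1 (mod 20128), hence d ≡ -4231 ≡ 15897 (mod 20128).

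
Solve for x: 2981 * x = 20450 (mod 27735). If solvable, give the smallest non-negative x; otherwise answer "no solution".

7450

First find gcd(2981, 27735):
27735 = 9*2981 + 906
2981 = 3*906 + 263
906 = 3*263 + 117
263 = 2*117 + 29
117 = 4*29 + 1
29 = 29*1 + 0
gcd = 1, so a unique solution mod 27735 exists.
Back-substitute for the Bézout coefficients:
1 = 117 − 4·29
1 = −4·263 + 9·117
1 = 9·906 − 31·263
1 = −31·2981 + 102·906
1 = 102·27735 − 949·2981
So 2981·(-949) ≡ 1 (mod 27735), giving 2981⁻¹ ≡ 26786.
x ≡ 2981⁻¹·20450 ≡ 26786·20450 ≡ 7450 (mod 27735).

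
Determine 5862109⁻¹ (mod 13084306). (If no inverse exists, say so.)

gcd(13084306, 5862109) by repeated division:
13084306 = 2×5862109 + 1360088
5862109 = 4×1360088 + 421757
1360088 = 3×421757 + 94817
421757 = 4×94817 + 42489
94817 = 2×42489 + 9839
42489 = 4×9839 + 3133
9839 = 3×3133 + 440
3133 = 7×440 + 53
440 = 8×53 + 16
53 = 3×16 + 5
16 = 3×5 + 1
5 = 5×1 + 0
Since gcd(5862109, 13084306) = 1, back-substitute to write 1 as a combination:
1 = 16 − 3·5
1 = −3·53 + 10·16
1 = 10·440 − 83·53
1 = −83·3133 + 591·440
1 = 591·9839 − 1856·3133
1 = −1856·42489 + 8015·9839
1 = 8015·94817 − 17886·42489
1 = −17886·421757 + 79559·94817
1 = 79559·1360088 − 256563·421757
1 = −256563·5862109 + 1105811·1360088
1 = 1105811·13084306 − 2468185·5862109
Thus 5862109·(-2468185) ≡ 1 (mod 13084306); reducing, -2468185 mod 13084306 = 10616121.

10616121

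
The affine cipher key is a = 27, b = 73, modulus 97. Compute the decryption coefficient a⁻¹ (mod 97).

18

gcd(97, 27) by repeated division:
97 = 3*27 + 16
27 = 1*16 + 11
16 = 1*11 + 5
11 = 2*5 + 1
5 = 5*1 + 0
The gcd is 1. Working backward:
1 = 11 − 2·5
1 = −2·16 + 3·11
1 = 3·27 − 5·16
1 = −5·97 + 18·27
So 27·18 ≡ 1 (mod 97).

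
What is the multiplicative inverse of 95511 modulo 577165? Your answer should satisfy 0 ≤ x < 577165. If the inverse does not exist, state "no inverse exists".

402706

Extended Euclidean algorithm:
577165 = 6*95511 + 4099
95511 = 23*4099 + 1234
4099 = 3*1234 + 397
1234 = 3*397 + 43
397 = 9*43 + 10
43 = 4*10 + 3
10 = 3*3 + 1
3 = 3*1 + 0
gcd = 1, so the inverse exists. Back-substitute:
1 = 10 − 3·3
1 = −3·43 + 13·10
1 = 13·397 − 120·43
1 = −120·1234 + 373·397
1 = 373·4099 − 1239·1234
1 = −1239·95511 + 28870·4099
1 = 28870·577165 − 174459·95511
Thus 95511·(-174459) ≡ 1 (mod 577165); reducing, -174459 mod 577165 = 402706.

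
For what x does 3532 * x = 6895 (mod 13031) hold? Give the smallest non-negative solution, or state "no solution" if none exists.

8661

First find gcd(3532, 13031):
13031 = 3*3532 + 2435
3532 = 1*2435 + 1097
2435 = 2*1097 + 241
1097 = 4*241 + 133
241 = 1*133 + 108
133 = 1*108 + 25
108 = 4*25 + 8
25 = 3*8 + 1
8 = 8*1 + 0
gcd = 1, so a unique solution mod 13031 exists.
Back-substitute for the Bézout coefficients:
1 = 25 − 3·8
1 = −3·108 + 13·25
1 = 13·133 − 16·108
1 = −16·241 + 29·133
1 = 29·1097 − 132·241
1 = −132·2435 + 293·1097
1 = 293·3532 − 425·2435
1 = −425·13031 + 1568·3532
So 3532·(1568) ≡ 1 (mod 13031), giving 3532⁻¹ ≡ 1568.
x ≡ 3532⁻¹·6895 ≡ 1568·6895 ≡ 8661 (mod 13031).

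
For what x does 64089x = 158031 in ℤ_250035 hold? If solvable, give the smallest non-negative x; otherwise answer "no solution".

44759

First find gcd(64089, 250035):
250035 = 3·64089 + 57768
64089 = 1·57768 + 6321
57768 = 9·6321 + 879
6321 = 7·879 + 168
879 = 5·168 + 39
168 = 4·39 + 12
39 = 3·12 + 3
12 = 4·3 + 0
gcd = 3 and 3 | 158031, so solutions exist. Divide through by 3: 21363x ≡ 52677 (mod 83345).
Now find 21363⁻¹ mod 83345:
83345 = 3*21363 + 19256
21363 = 1*19256 + 2107
19256 = 9*2107 + 293
2107 = 7*293 + 56
293 = 5*56 + 13
56 = 4*13 + 4
13 = 3*4 + 1
4 = 4*1 + 0
Back-substitute:
1 = 13 − 3·4
1 = −3·56 + 13·13
1 = 13·293 − 68·56
1 = −68·2107 + 489·293
1 = 489·19256 − 4469·2107
1 = −4469·21363 + 4958·19256
1 = 4958·83345 − 19343·21363
So 21363·(-19343) ≡ 1 (mod 83345), i.e. 21363⁻¹ ≡ 64002.
Then x ≡ 64002·52677 ≡ 44759 (mod 83345); the smallest non-negative solution is x = 44759.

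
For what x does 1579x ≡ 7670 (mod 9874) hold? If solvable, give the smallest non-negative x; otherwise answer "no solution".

First find gcd(1579, 9874):
9874 = 6·1579 + 400
1579 = 3·400 + 379
400 = 1·379 + 21
379 = 18·21 + 1
21 = 21·1 + 0
gcd = 1, so a unique solution mod 9874 exists.
Back-substitute for the Bézout coefficients:
1 = 379 − 18·21
1 = −18·400 + 19·379
1 = 19·1579 − 75·400
1 = −75·9874 + 469·1579
So 1579·(469) ≡ 1 (mod 9874), giving 1579⁻¹ ≡ 469.
x ≡ 1579⁻¹·7670 ≡ 469·7670 ≡ 3094 (mod 9874).

3094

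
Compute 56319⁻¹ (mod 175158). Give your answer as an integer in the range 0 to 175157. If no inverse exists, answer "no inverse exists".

Compute gcd(56319, 175158):
175158 = 3·56319 + 6201
56319 = 9·6201 + 510
6201 = 12·510 + 81
510 = 6·81 + 24
81 = 3·24 + 9
24 = 2·9 + 6
9 = 1·6 + 3
6 = 2·3 + 0
Since gcd = 3 > 1, 56319 is not a unit mod 175158.

no inverse exists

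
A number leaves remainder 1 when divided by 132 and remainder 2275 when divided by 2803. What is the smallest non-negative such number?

321817

Write x = 1 + 132·k. Then 132·k ≡ 2275 − 1 ≡ 2274 (mod 2803).
Need 132⁻¹ mod 2803. Extended Euclid on (2803, 132):
2803 = 21·132 + 31
132 = 4·31 + 8
31 = 3·8 + 7
8 = 1·7 + 1
7 = 7·1 + 0
Back-substitute:
1 = 8 − 7
1 = −31 + 4·8
1 = 4·132 − 17·31
1 = −17·2803 + 361·132
132⁻¹ ≡ 361 (mod 2803), so k ≡ 361·2274 ≡ 2438 (mod 2803).
x = 1 + 132·2438 = 321817.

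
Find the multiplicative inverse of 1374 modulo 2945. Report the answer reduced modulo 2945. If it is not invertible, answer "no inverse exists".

1764

Apply the Euclidean algorithm to 2945 and 1374:
2945 = 2*1374 + 197
1374 = 6*197 + 192
197 = 1*192 + 5
192 = 38*5 + 2
5 = 2*2 + 1
2 = 2*1 + 0
Since gcd(1374, 2945) = 1, back-substitute to write 1 as a combination:
1 = 5 − 2·2
1 = −2·192 + 77·5
1 = 77·197 − 79·192
1 = −79·1374 + 551·197
1 = 551·2945 − 1181·1374
Thus 1374·(-1181) ≡ 1 (mod 2945); reducing, -1181 mod 2945 = 1764.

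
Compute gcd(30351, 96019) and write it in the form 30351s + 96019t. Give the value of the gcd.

1

Euclidean algorithm:
96019 = 3·30351 + 4966
30351 = 6·4966 + 555
4966 = 8·555 + 526
555 = 1·526 + 29
526 = 18·29 + 4
29 = 7·4 + 1
4 = 4·1 + 0
gcd(30351, 96019) = 1.
Working backward:
1 = 29 − 7·4
1 = −7·526 + 127·29
1 = 127·555 − 134·526
1 = −134·4966 + 1199·555
1 = 1199·30351 − 7328·4966
1 = −7328·96019 + 23183·30351
So 1 = (-7328)·96019 + (23183)·30351.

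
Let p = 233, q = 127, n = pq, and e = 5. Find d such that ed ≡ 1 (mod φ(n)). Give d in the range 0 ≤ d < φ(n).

φ(n) = (p−1)(q−1) = 232·126 = 29232.
Need d with 5·d ≡ 1 (mod 29232). Apply the extended Euclidean algorithm:
29232 = 5846*5 + 2
5 = 2*2 + 1
2 = 2*1 + 0
Back-substitute:
1 = 5 − 2·2
1 = −2·29232 + 11693·5
So 5·11693 ≡ 1 (mod 29232), hence d = 11693.

11693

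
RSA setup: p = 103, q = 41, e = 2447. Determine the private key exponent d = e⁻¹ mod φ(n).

3263

φ(n) = (p−1)(q−1) = 102·40 = 4080.
Need d with 2447·d ≡ 1 (mod 4080). Apply the extended Euclidean algorithm:
4080 = 1·2447 + 1633
2447 = 1·1633 + 814
1633 = 2·814 + 5
814 = 162·5 + 4
5 = 1·4 + 1
4 = 4·1 + 0
Back-substitute:
1 = 5 − 4
1 = −814 + 163·5
1 = 163·1633 − 327·814
1 = −327·2447 + 490·1633
1 = 490·4080 − 817·2447
So 2447·(-817) ≡ 1 (mod 4080), hence d ≡ -817 ≡ 3263 (mod 4080).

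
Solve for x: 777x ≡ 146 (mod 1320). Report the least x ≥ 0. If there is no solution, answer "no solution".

no solution

gcd(777, 1320):
1320 = 1×777 + 543
777 = 1×543 + 234
543 = 2×234 + 75
234 = 3×75 + 9
75 = 8×9 + 3
9 = 3×3 + 0
gcd = 3, but 3 ∤ 146, so the congruence has no solution.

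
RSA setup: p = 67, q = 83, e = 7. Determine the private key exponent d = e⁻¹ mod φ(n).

φ(n) = (p−1)(q−1) = 66·82 = 5412.
Need d with 7·d ≡ 1 (mod 5412). Apply the extended Euclidean algorithm:
5412 = 773*7 + 1
7 = 7*1 + 0
Back-substitute:
1 = 5412 − 773·7
So 7·(-773) ≡ 1 (mod 5412), hence d ≡ -773 ≡ 4639 (mod 5412).

4639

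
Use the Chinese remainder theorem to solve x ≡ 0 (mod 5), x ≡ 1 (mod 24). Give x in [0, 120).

25

Write x = 0 + 5·k. Then 5·k ≡ 1 − 0 ≡ 1 (mod 24).
Need 5⁻¹ mod 24. Extended Euclid on (24, 5):
24 = 4*5 + 4
5 = 1*4 + 1
4 = 4*1 + 0
Back-substitute:
1 = 5 − 4
1 = −24 + 5·5
5⁻¹ ≡ 5 (mod 24), so k ≡ 5·1 ≡ 5 (mod 24).
x = 0 + 5·5 = 25.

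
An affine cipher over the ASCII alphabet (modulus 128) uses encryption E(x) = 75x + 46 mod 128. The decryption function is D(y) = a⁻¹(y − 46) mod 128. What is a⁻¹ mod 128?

gcd(128, 75) by repeated division:
128 = 1×75 + 53
75 = 1×53 + 22
53 = 2×22 + 9
22 = 2×9 + 4
9 = 2×4 + 1
4 = 4×1 + 0
gcd = 1, so the inverse exists. Back-substitute:
1 = 9 − 2·4
1 = −2·22 + 5·9
1 = 5·53 − 12·22
1 = −12·75 + 17·53
1 = 17·128 − 29·75
Hence 75⁻¹ ≡ -29 ≡ 99 (mod 128).

99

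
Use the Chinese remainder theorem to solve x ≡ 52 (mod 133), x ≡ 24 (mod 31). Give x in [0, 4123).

Write x = 52 + 133·k. Then 133·k ≡ 24 − 52 ≡ 3 (mod 31).
Need 133⁻¹ mod 31. Extended Euclid on (31, 9):
31 = 3·9 + 4
9 = 2·4 + 1
4 = 4·1 + 0
Back-substitute:
1 = 9 − 2·4
1 = −2·31 + 7·9
133⁻¹ ≡ 7 (mod 31), so k ≡ 7·3 ≡ 21 (mod 31).
x = 52 + 133·21 = 2845.

2845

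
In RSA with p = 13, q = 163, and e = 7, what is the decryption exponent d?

φ(n) = (p−1)(q−1) = 12·162 = 1944.
Need d with 7·d ≡ 1 (mod 1944). Apply the extended Euclidean algorithm:
1944 = 277·7 + 5
7 = 1·5 + 2
5 = 2·2 + 1
2 = 2·1 + 0
Back-substitute:
1 = 5 − 2·2
1 = −2·7 + 3·5
1 = 3·1944 − 833·7
So 7·(-833) ≡ 1 (mod 1944), hence d ≡ -833 ≡ 1111 (mod 1944).

1111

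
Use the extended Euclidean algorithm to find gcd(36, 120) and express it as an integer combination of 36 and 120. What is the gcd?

Apply Euclid's algorithm to 120 and 36:
120 = 3×36 + 12
36 = 3×12 + 0
gcd(36, 120) = 12.
Express as a combination:
12 = 120 − 3·36
So 12 = (1)·120 + (-3)·36.

12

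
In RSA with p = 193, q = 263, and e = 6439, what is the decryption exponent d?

32023

φ(n) = (p−1)(q−1) = 192·262 = 50304.
Need d with 6439·d ≡ 1 (mod 50304). Apply the extended Euclidean algorithm:
50304 = 7·6439 + 5231
6439 = 1·5231 + 1208
5231 = 4·1208 + 399
1208 = 3·399 + 11
399 = 36·11 + 3
11 = 3·3 + 2
3 = 1·2 + 1
2 = 2·1 + 0
Back-substitute:
1 = 3 − 2
1 = −11 + 4·3
1 = 4·399 − 145·11
1 = −145·1208 + 439·399
1 = 439·5231 − 1901·1208
1 = −1901·6439 + 2340·5231
1 = 2340·50304 − 18281·6439
So 6439·(-18281) ≡ 1 (mod 50304), hence d ≡ -18281 ≡ 32023 (mod 50304).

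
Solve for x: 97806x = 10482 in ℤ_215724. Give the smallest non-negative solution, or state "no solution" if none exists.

First find gcd(97806, 215724):
215724 = 2*97806 + 20112
97806 = 4*20112 + 17358
20112 = 1*17358 + 2754
17358 = 6*2754 + 834
2754 = 3*834 + 252
834 = 3*252 + 78
252 = 3*78 + 18
78 = 4*18 + 6
18 = 3*6 + 0
gcd = 6 and 6 | 10482, so solutions exist. Divide through by 6: 16301x ≡ 1747 (mod 35954).
Now find 16301⁻¹ mod 35954:
35954 = 2×16301 + 3352
16301 = 4×3352 + 2893
3352 = 1×2893 + 459
2893 = 6×459 + 139
459 = 3×139 + 42
139 = 3×42 + 13
42 = 3×13 + 3
13 = 4×3 + 1
3 = 3×1 + 0
Back-substitute:
1 = 13 − 4·3
1 = −4·42 + 13·13
1 = 13·139 − 43·42
1 = −43·459 + 142·139
1 = 142·2893 − 895·459
1 = −895·3352 + 1037·2893
1 = 1037·16301 − 5043·3352
1 = −5043·35954 + 11123·16301
So 16301⁻¹ ≡ 11123 (mod 35954).
Then x ≡ 11123·1747 ≡ 16721 (mod 35954); the smallest non-negative solution is x = 16721.

16721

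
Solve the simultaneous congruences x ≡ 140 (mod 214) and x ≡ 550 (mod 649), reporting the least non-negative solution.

121264

Write x = 140 + 214·k. Then 214·k ≡ 550 − 140 ≡ 410 (mod 649).
Need 214⁻¹ mod 649. Extended Euclid on (649, 214):
649 = 3*214 + 7
214 = 30*7 + 4
7 = 1*4 + 3
4 = 1*3 + 1
3 = 3*1 + 0
Back-substitute:
1 = 4 − 3
1 = −7 + 2·4
1 = 2·214 − 61·7
1 = −61·649 + 185·214
214⁻¹ ≡ 185 (mod 649), so k ≡ 185·410 ≡ 566 (mod 649).
x = 140 + 214·566 = 121264.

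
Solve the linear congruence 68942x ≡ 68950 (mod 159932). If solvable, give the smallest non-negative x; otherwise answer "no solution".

First find gcd(68942, 159932):
159932 = 2·68942 + 22048
68942 = 3·22048 + 2798
22048 = 7·2798 + 2462
2798 = 1·2462 + 336
2462 = 7·336 + 110
336 = 3·110 + 6
110 = 18·6 + 2
6 = 3·2 + 0
gcd = 2 and 2 | 68950, so solutions exist. Divide through by 2: 34471x ≡ 34475 (mod 79966).
Now find 34471⁻¹ mod 79966:
79966 = 2*34471 + 11024
34471 = 3*11024 + 1399
11024 = 7*1399 + 1231
1399 = 1*1231 + 168
1231 = 7*168 + 55
168 = 3*55 + 3
55 = 18*3 + 1
3 = 3*1 + 0
Back-substitute:
1 = 55 − 18·3
1 = −18·168 + 55·55
1 = 55·1231 − 403·168
1 = −403·1399 + 458·1231
1 = 458·11024 − 3609·1399
1 = −3609·34471 + 11285·11024
1 = 11285·79966 − 26179·34471
So 34471·(-26179) ≡ 1 (mod 79966), i.e. 34471⁻¹ ≡ 53787.
Then x ≡ 53787·34475 ≡ 55217 (mod 79966); the smallest non-negative solution is x = 55217.

55217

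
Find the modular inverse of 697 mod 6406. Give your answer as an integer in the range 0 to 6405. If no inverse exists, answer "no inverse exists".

Apply the Euclidean algorithm to 6406 and 697:
6406 = 9·697 + 133
697 = 5·133 + 32
133 = 4·32 + 5
32 = 6·5 + 2
5 = 2·2 + 1
2 = 2·1 + 0
Since gcd(697, 6406) = 1, back-substitute to write 1 as a combination:
1 = 5 − 2·2
1 = −2·32 + 13·5
1 = 13·133 − 54·32
1 = −54·697 + 283·133
1 = 283·6406 − 2601·697
Thus 697·(-2601) ≡ 1 (mod 6406); reducing, -2601 mod 6406 = 3805.

3805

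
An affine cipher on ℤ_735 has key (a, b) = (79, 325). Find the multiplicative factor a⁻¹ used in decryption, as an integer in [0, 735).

Apply the Euclidean algorithm to 735 and 79:
735 = 9*79 + 24
79 = 3*24 + 7
24 = 3*7 + 3
7 = 2*3 + 1
3 = 3*1 + 0
The gcd is 1. Working backward:
1 = 7 − 2·3
1 = −2·24 + 7·7
1 = 7·79 − 23·24
1 = −23·735 + 214·79
So 79·214 ≡ 1 (mod 735).

214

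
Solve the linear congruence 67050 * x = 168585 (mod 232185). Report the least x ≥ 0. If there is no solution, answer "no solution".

3081

First find gcd(67050, 232185):
232185 = 3×67050 + 31035
67050 = 2×31035 + 4980
31035 = 6×4980 + 1155
4980 = 4×1155 + 360
1155 = 3×360 + 75
360 = 4×75 + 60
75 = 1×60 + 15
60 = 4×15 + 0
gcd = 15 and 15 | 168585, so solutions exist. Divide through by 15: 4470x ≡ 11239 (mod 15479).
Now find 4470⁻¹ mod 15479:
15479 = 3·4470 + 2069
4470 = 2·2069 + 332
2069 = 6·332 + 77
332 = 4·77 + 24
77 = 3·24 + 5
24 = 4·5 + 4
5 = 1·4 + 1
4 = 4·1 + 0
Back-substitute:
1 = 5 − 4
1 = −24 + 5·5
1 = 5·77 − 16·24
1 = −16·332 + 69·77
1 = 69·2069 − 430·332
1 = −430·4470 + 929·2069
1 = 929·15479 − 3217·4470
So 4470·(-3217) ≡ 1 (mod 15479), i.e. 4470⁻¹ ≡ 12262.
Then x ≡ 12262·11239 ≡ 3081 (mod 15479); the smallest non-negative solution is x = 3081.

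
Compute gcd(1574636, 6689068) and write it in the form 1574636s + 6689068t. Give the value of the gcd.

4

Euclidean algorithm:
6689068 = 4*1574636 + 390524
1574636 = 4*390524 + 12540
390524 = 31*12540 + 1784
12540 = 7*1784 + 52
1784 = 34*52 + 16
52 = 3*16 + 4
16 = 4*4 + 0
gcd(1574636, 6689068) = 4.
Express as a combination:
4 = 52 − 3·16
4 = −3·1784 + 103·52
4 = 103·12540 − 724·1784
4 = −724·390524 + 22547·12540
4 = 22547·1574636 − 90912·390524
4 = −90912·6689068 + 386195·1574636
So 4 = (-90912)·6689068 + (386195)·1574636.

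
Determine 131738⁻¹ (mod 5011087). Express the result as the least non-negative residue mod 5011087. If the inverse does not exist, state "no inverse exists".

3984624

Apply the Euclidean algorithm to 5011087 and 131738:
5011087 = 38·131738 + 5043
131738 = 26·5043 + 620
5043 = 8·620 + 83
620 = 7·83 + 39
83 = 2·39 + 5
39 = 7·5 + 4
5 = 1·4 + 1
4 = 4·1 + 0
gcd = 1, so the inverse exists. Back-substitute:
1 = 5 − 4
1 = −39 + 8·5
1 = 8·83 − 17·39
1 = −17·620 + 127·83
1 = 127·5043 − 1033·620
1 = −1033·131738 + 26985·5043
1 = 26985·5011087 − 1026463·131738
Thus 131738·(-1026463) ≡ 1 (mod 5011087); reducing, -1026463 mod 5011087 = 3984624.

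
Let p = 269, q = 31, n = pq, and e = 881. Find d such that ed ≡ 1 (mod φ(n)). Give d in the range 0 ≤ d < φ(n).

φ(n) = (p−1)(q−1) = 268·30 = 8040.
Need d with 881·d ≡ 1 (mod 8040). Apply the extended Euclidean algorithm:
8040 = 9*881 + 111
881 = 7*111 + 104
111 = 1*104 + 7
104 = 14*7 + 6
7 = 1*6 + 1
6 = 6*1 + 0
Back-substitute:
1 = 7 − 6
1 = −104 + 15·7
1 = 15·111 − 16·104
1 = −16·881 + 127·111
1 = 127·8040 − 1159·881
So 881·(-1159) ≡ 1 (mod 8040), hence d ≡ -1159 ≡ 6881 (mod 8040).

6881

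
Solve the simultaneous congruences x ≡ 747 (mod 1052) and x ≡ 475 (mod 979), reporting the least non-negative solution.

674027

Write x = 747 + 1052·k. Then 1052·k ≡ 475 − 747 ≡ 707 (mod 979).
Need 1052⁻¹ mod 979. Extended Euclid on (979, 73):
979 = 13*73 + 30
73 = 2*30 + 13
30 = 2*13 + 4
13 = 3*4 + 1
4 = 4*1 + 0
Back-substitute:
1 = 13 − 3·4
1 = −3·30 + 7·13
1 = 7·73 − 17·30
1 = −17·979 + 228·73
1052⁻¹ ≡ 228 (mod 979), so k ≡ 228·707 ≡ 640 (mod 979).
x = 747 + 1052·640 = 674027.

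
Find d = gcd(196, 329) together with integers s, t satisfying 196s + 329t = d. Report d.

Euclidean algorithm:
329 = 1*196 + 133
196 = 1*133 + 63
133 = 2*63 + 7
63 = 9*7 + 0
gcd(196, 329) = 7.
Working backward:
7 = 133 − 2·63
7 = −2·196 + 3·133
7 = 3·329 − 5·196
So 7 = (3)·329 + (-5)·196.

7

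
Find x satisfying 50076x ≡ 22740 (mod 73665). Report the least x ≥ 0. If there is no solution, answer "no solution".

gcd(50076, 73665):
73665 = 1*50076 + 23589
50076 = 2*23589 + 2898
23589 = 8*2898 + 405
2898 = 7*405 + 63
405 = 6*63 + 27
63 = 2*27 + 9
27 = 3*9 + 0
gcd = 9, but 9 ∤ 22740, so the congruence has no solution.

no solution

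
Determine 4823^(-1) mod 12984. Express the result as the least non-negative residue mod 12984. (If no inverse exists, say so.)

Run Euclid on (12984, 4823):
12984 = 2*4823 + 3338
4823 = 1*3338 + 1485
3338 = 2*1485 + 368
1485 = 4*368 + 13
368 = 28*13 + 4
13 = 3*4 + 1
4 = 4*1 + 0
The gcd is 1. Working backward:
1 = 13 − 3·4
1 = −3·368 + 85·13
1 = 85·1485 − 343·368
1 = −343·3338 + 771·1485
1 = 771·4823 − 1114·3338
1 = −1114·12984 + 2999·4823
So 4823·2999 ≡ 1 (mod 12984).

2999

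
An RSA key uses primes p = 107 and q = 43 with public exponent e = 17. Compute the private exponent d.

φ(n) = (p−1)(q−1) = 106·42 = 4452.
Need d with 17·d ≡ 1 (mod 4452). Apply the extended Euclidean algorithm:
4452 = 261×17 + 15
17 = 1×15 + 2
15 = 7×2 + 1
2 = 2×1 + 0
Back-substitute:
1 = 15 − 7·2
1 = −7·17 + 8·15
1 = 8·4452 − 2095·17
So 17·(-2095) ≡ 1 (mod 4452), hence d ≡ -2095 ≡ 2357 (mod 4452).

2357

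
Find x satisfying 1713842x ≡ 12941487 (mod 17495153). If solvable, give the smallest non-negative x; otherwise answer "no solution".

1029387

First find gcd(1713842, 17495153):
17495153 = 10*1713842 + 356733
1713842 = 4*356733 + 286910
356733 = 1*286910 + 69823
286910 = 4*69823 + 7618
69823 = 9*7618 + 1261
7618 = 6*1261 + 52
1261 = 24*52 + 13
52 = 4*13 + 0
gcd = 13 and 13 | 12941487, so solutions exist. Divide through by 13: 131834x ≡ 995499 (mod 1345781).
Now find 131834⁻¹ mod 1345781:
1345781 = 10·131834 + 27441
131834 = 4·27441 + 22070
27441 = 1·22070 + 5371
22070 = 4·5371 + 586
5371 = 9·586 + 97
586 = 6·97 + 4
97 = 24·4 + 1
4 = 4·1 + 0
Back-substitute:
1 = 97 − 24·4
1 = −24·586 + 145·97
1 = 145·5371 − 1329·586
1 = −1329·22070 + 5461·5371
1 = 5461·27441 − 6790·22070
1 = −6790·131834 + 32621·27441
1 = 32621·1345781 − 333000·131834
So 131834·(-333000) ≡ 1 (mod 1345781), i.e. 131834⁻¹ ≡ 1012781.
Then x ≡ 1012781·995499 ≡ 1029387 (mod 1345781); the smallest non-negative solution is x = 1029387.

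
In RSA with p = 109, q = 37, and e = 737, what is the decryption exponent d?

φ(n) = (p−1)(q−1) = 108·36 = 3888.
Need d with 737·d ≡ 1 (mod 3888). Apply the extended Euclidean algorithm:
3888 = 5*737 + 203
737 = 3*203 + 128
203 = 1*128 + 75
128 = 1*75 + 53
75 = 1*53 + 22
53 = 2*22 + 9
22 = 2*9 + 4
9 = 2*4 + 1
4 = 4*1 + 0
Back-substitute:
1 = 9 − 2·4
1 = −2·22 + 5·9
1 = 5·53 − 12·22
1 = −12·75 + 17·53
1 = 17·128 − 29·75
1 = −29·203 + 46·128
1 = 46·737 − 167·203
1 = −167·3888 + 881·737
So 737·881 ≡ 1 (mod 3888), hence d = 881.

881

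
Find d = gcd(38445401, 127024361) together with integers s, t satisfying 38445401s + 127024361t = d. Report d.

1

Apply Euclid's algorithm to 127024361 and 38445401:
127024361 = 3*38445401 + 11688158
38445401 = 3*11688158 + 3380927
11688158 = 3*3380927 + 1545377
3380927 = 2*1545377 + 290173
1545377 = 5*290173 + 94512
290173 = 3*94512 + 6637
94512 = 14*6637 + 1594
6637 = 4*1594 + 261
1594 = 6*261 + 28
261 = 9*28 + 9
28 = 3*9 + 1
9 = 9*1 + 0
gcd(38445401, 127024361) = 1.
Express as a combination:
1 = 28 − 3·9
1 = −3·261 + 28·28
1 = 28·1594 − 171·261
1 = −171·6637 + 712·1594
1 = 712·94512 − 10139·6637
1 = −10139·290173 + 31129·94512
1 = 31129·1545377 − 165784·290173
1 = −165784·3380927 + 362697·1545377
1 = 362697·11688158 − 1253875·3380927
1 = −1253875·38445401 + 4124322·11688158
1 = 4124322·127024361 − 13626841·38445401
So 1 = (4124322)·127024361 + (-13626841)·38445401.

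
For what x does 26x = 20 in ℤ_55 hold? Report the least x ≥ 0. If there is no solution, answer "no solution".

First find gcd(26, 55):
55 = 2·26 + 3
26 = 8·3 + 2
3 = 1·2 + 1
2 = 2·1 + 0
gcd = 1, so a unique solution mod 55 exists.
Back-substitute for the Bézout coefficients:
1 = 3 − 2
1 = −26 + 9·3
1 = 9·55 − 19·26
So 26·(-19) ≡ 1 (mod 55), giving 26⁻¹ ≡ 36.
x ≡ 26⁻¹·20 ≡ 36·20 ≡ 5 (mod 55).

5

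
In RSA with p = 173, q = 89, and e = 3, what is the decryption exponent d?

10091

φ(n) = (p−1)(q−1) = 172·88 = 15136.
Need d with 3·d ≡ 1 (mod 15136). Apply the extended Euclidean algorithm:
15136 = 5045×3 + 1
3 = 3×1 + 0
Back-substitute:
1 = 15136 − 5045·3
So 3·(-5045) ≡ 1 (mod 15136), hence d ≡ -5045 ≡ 10091 (mod 15136).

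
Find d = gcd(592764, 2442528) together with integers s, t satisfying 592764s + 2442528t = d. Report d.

12

Apply Euclid's algorithm to 2442528 and 592764:
2442528 = 4×592764 + 71472
592764 = 8×71472 + 20988
71472 = 3×20988 + 8508
20988 = 2×8508 + 3972
8508 = 2×3972 + 564
3972 = 7×564 + 24
564 = 23×24 + 12
24 = 2×12 + 0
gcd(592764, 2442528) = 12.
Working backward:
12 = 564 − 23·24
12 = −23·3972 + 162·564
12 = 162·8508 − 347·3972
12 = −347·20988 + 856·8508
12 = 856·71472 − 2915·20988
12 = −2915·592764 + 24176·71472
12 = 24176·2442528 − 99619·592764
So 12 = (24176)·2442528 + (-99619)·592764.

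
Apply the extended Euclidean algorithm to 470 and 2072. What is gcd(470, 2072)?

Euclidean algorithm:
2072 = 4*470 + 192
470 = 2*192 + 86
192 = 2*86 + 20
86 = 4*20 + 6
20 = 3*6 + 2
6 = 3*2 + 0
gcd(470, 2072) = 2.
Working backward:
2 = 20 − 3·6
2 = −3·86 + 13·20
2 = 13·192 − 29·86
2 = −29·470 + 71·192
2 = 71·2072 − 313·470
So 2 = (71)·2072 + (-313)·470.

2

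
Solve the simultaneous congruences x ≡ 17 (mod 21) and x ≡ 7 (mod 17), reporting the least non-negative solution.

Write x = 17 + 21·k. Then 21·k ≡ 7 − 17 ≡ 7 (mod 17).
Need 21⁻¹ mod 17. Extended Euclid on (17, 4):
17 = 4×4 + 1
4 = 4×1 + 0
Back-substitute:
1 = 17 − 4·4
21⁻¹ ≡ 13 (mod 17), so k ≡ 13·7 ≡ 6 (mod 17).
x = 17 + 21·6 = 143.

143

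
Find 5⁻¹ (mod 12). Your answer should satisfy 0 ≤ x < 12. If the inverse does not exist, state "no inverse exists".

Extended Euclidean algorithm:
12 = 2*5 + 2
5 = 2*2 + 1
2 = 2*1 + 0
gcd = 1, so the inverse exists. Back-substitute:
1 = 5 − 2·2
1 = −2·12 + 5·5
So 5·5 ≡ 1 (mod 12).

5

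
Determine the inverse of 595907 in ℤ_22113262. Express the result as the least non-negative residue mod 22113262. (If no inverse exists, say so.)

Run Euclid on (22113262, 595907):
22113262 = 37·595907 + 64703
595907 = 9·64703 + 13580
64703 = 4·13580 + 10383
13580 = 1·10383 + 3197
10383 = 3·3197 + 792
3197 = 4·792 + 29
792 = 27·29 + 9
29 = 3·9 + 2
9 = 4·2 + 1
2 = 2·1 + 0
The gcd is 1. Working backward:
1 = 9 − 4·2
1 = −4·29 + 13·9
1 = 13·792 − 355·29
1 = −355·3197 + 1433·792
1 = 1433·10383 − 4654·3197
1 = −4654·13580 + 6087·10383
1 = 6087·64703 − 29002·13580
1 = −29002·595907 + 267105·64703
1 = 267105·22113262 − 9911887·595907
Thus 595907·(-9911887) ≡ 1 (mod 22113262); reducing, -9911887 mod 22113262 = 12201375.

12201375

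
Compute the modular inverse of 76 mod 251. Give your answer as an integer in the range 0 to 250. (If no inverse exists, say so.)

109

Extended Euclidean algorithm:
251 = 3×76 + 23
76 = 3×23 + 7
23 = 3×7 + 2
7 = 3×2 + 1
2 = 2×1 + 0
The gcd is 1. Working backward:
1 = 7 − 3·2
1 = −3·23 + 10·7
1 = 10·76 − 33·23
1 = −33·251 + 109·76
So 76·109 ≡ 1 (mod 251).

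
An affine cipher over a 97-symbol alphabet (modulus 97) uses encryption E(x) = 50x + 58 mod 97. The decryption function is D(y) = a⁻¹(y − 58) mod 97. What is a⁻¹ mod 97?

33

Extended Euclidean algorithm:
97 = 1*50 + 47
50 = 1*47 + 3
47 = 15*3 + 2
3 = 1*2 + 1
2 = 2*1 + 0
gcd = 1, so the inverse exists. Back-substitute:
1 = 3 − 2
1 = −47 + 16·3
1 = 16·50 − 17·47
1 = −17·97 + 33·50
So 50·33 ≡ 1 (mod 97).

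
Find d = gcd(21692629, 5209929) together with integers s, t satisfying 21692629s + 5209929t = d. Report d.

Repeated division:
21692629 = 4×5209929 + 852913
5209929 = 6×852913 + 92451
852913 = 9×92451 + 20854
92451 = 4×20854 + 9035
20854 = 2×9035 + 2784
9035 = 3×2784 + 683
2784 = 4×683 + 52
683 = 13×52 + 7
52 = 7×7 + 3
7 = 2×3 + 1
3 = 3×1 + 0
gcd(21692629, 5209929) = 1.
Back-substituting:
1 = 7 − 2·3
1 = −2·52 + 15·7
1 = 15·683 − 197·52
1 = −197·2784 + 803·683
1 = 803·9035 − 2606·2784
1 = −2606·20854 + 6015·9035
1 = 6015·92451 − 26666·20854
1 = −26666·852913 + 246009·92451
1 = 246009·5209929 − 1502720·852913
1 = −1502720·21692629 + 6256889·5209929
So 1 = (-1502720)·21692629 + (6256889)·5209929.

1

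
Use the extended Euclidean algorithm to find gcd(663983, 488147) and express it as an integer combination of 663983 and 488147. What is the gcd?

Repeated division:
663983 = 1·488147 + 175836
488147 = 2·175836 + 136475
175836 = 1·136475 + 39361
136475 = 3·39361 + 18392
39361 = 2·18392 + 2577
18392 = 7·2577 + 353
2577 = 7·353 + 106
353 = 3·106 + 35
106 = 3·35 + 1
35 = 35·1 + 0
gcd(663983, 488147) = 1.
Back-substituting:
1 = 106 − 3·35
1 = −3·353 + 10·106
1 = 10·2577 − 73·353
1 = −73·18392 + 521·2577
1 = 521·39361 − 1115·18392
1 = −1115·136475 + 3866·39361
1 = 3866·175836 − 4981·136475
1 = −4981·488147 + 13828·175836
1 = 13828·663983 − 18809·488147
So 1 = (13828)·663983 + (-18809)·488147.

1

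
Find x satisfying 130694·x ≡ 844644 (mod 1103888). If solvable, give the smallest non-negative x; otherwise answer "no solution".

First find gcd(130694, 1103888):
1103888 = 8*130694 + 58336
130694 = 2*58336 + 14022
58336 = 4*14022 + 2248
14022 = 6*2248 + 534
2248 = 4*534 + 112
534 = 4*112 + 86
112 = 1*86 + 26
86 = 3*26 + 8
26 = 3*8 + 2
8 = 4*2 + 0
gcd = 2 and 2 | 844644, so solutions exist. Divide through by 2: 65347x ≡ 422322 (mod 551944).
Now find 65347⁻¹ mod 551944:
551944 = 8*65347 + 29168
65347 = 2*29168 + 7011
29168 = 4*7011 + 1124
7011 = 6*1124 + 267
1124 = 4*267 + 56
267 = 4*56 + 43
56 = 1*43 + 13
43 = 3*13 + 4
13 = 3*4 + 1
4 = 4*1 + 0
Back-substitute:
1 = 13 − 3·4
1 = −3·43 + 10·13
1 = 10·56 − 13·43
1 = −13·267 + 62·56
1 = 62·1124 − 261·267
1 = −261·7011 + 1628·1124
1 = 1628·29168 − 6773·7011
1 = −6773·65347 + 15174·29168
1 = 15174·551944 − 128165·65347
So 65347·(-128165) ≡ 1 (mod 551944), i.e. 65347⁻¹ ≡ 423779.
Then x ≡ 423779·422322 ≡ 41174 (mod 551944); the smallest non-negative solution is x = 41174.

41174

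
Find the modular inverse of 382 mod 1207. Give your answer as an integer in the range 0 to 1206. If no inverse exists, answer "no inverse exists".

831

gcd(1207, 382) by repeated division:
1207 = 3×382 + 61
382 = 6×61 + 16
61 = 3×16 + 13
16 = 1×13 + 3
13 = 4×3 + 1
3 = 3×1 + 0
Since gcd(382, 1207) = 1, back-substitute to write 1 as a combination:
1 = 13 − 4·3
1 = −4·16 + 5·13
1 = 5·61 − 19·16
1 = −19·382 + 119·61
1 = 119·1207 − 376·382
Hence 382⁻¹ ≡ -376 ≡ 831 (mod 1207).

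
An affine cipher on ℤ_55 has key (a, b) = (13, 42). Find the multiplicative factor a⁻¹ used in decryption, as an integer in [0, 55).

17

Run Euclid on (55, 13):
55 = 4×13 + 3
13 = 4×3 + 1
3 = 3×1 + 0
gcd = 1, so the inverse exists. Back-substitute:
1 = 13 − 4·3
1 = −4·55 + 17·13
So 13·17 ≡ 1 (mod 55).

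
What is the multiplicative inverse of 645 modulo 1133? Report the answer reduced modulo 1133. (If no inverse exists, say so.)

866

Run Euclid on (1133, 645):
1133 = 1·645 + 488
645 = 1·488 + 157
488 = 3·157 + 17
157 = 9·17 + 4
17 = 4·4 + 1
4 = 4·1 + 0
The gcd is 1. Working backward:
1 = 17 − 4·4
1 = −4·157 + 37·17
1 = 37·488 − 115·157
1 = −115·645 + 152·488
1 = 152·1133 − 267·645
Hence 645⁻¹ ≡ -267 ≡ 866 (mod 1133).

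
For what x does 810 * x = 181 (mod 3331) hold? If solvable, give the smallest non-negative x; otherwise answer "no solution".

First find gcd(810, 3331):
3331 = 4·810 + 91
810 = 8·91 + 82
91 = 1·82 + 9
82 = 9·9 + 1
9 = 9·1 + 0
gcd = 1, so a unique solution mod 3331 exists.
Back-substitute for the Bézout coefficients:
1 = 82 − 9·9
1 = −9·91 + 10·82
1 = 10·810 − 89·91
1 = −89·3331 + 366·810
So 810·(366) ≡ 1 (mod 3331), giving 810⁻¹ ≡ 366.
x ≡ 810⁻¹·181 ≡ 366·181 ≡ 2957 (mod 3331).

2957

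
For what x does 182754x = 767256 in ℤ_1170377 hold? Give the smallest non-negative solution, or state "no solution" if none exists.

gcd(182754, 1170377):
1170377 = 6×182754 + 73853
182754 = 2×73853 + 35048
73853 = 2×35048 + 3757
35048 = 9×3757 + 1235
3757 = 3×1235 + 52
1235 = 23×52 + 39
52 = 1×39 + 13
39 = 3×13 + 0
gcd = 13, but 13 ∤ 767256, so the congruence has no solution.

no solution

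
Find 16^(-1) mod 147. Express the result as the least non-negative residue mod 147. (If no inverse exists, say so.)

46

Run Euclid on (147, 16):
147 = 9*16 + 3
16 = 5*3 + 1
3 = 3*1 + 0
The gcd is 1. Working backward:
1 = 16 − 5·3
1 = −5·147 + 46·16
So 16·46 ≡ 1 (mod 147).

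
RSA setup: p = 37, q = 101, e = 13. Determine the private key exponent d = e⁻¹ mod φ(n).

277

φ(n) = (p−1)(q−1) = 36·100 = 3600.
Need d with 13·d ≡ 1 (mod 3600). Apply the extended Euclidean algorithm:
3600 = 276·13 + 12
13 = 1·12 + 1
12 = 12·1 + 0
Back-substitute:
1 = 13 − 12
1 = −3600 + 277·13
So 13·277 ≡ 1 (mod 3600), hence d = 277.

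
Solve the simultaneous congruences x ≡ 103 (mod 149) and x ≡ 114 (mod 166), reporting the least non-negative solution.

Write x = 103 + 149·k. Then 149·k ≡ 114 − 103 ≡ 11 (mod 166).
Need 149⁻¹ mod 166. Extended Euclid on (166, 149):
166 = 1*149 + 17
149 = 8*17 + 13
17 = 1*13 + 4
13 = 3*4 + 1
4 = 4*1 + 0
Back-substitute:
1 = 13 − 3·4
1 = −3·17 + 4·13
1 = 4·149 − 35·17
1 = −35·166 + 39·149
149⁻¹ ≡ 39 (mod 166), so k ≡ 39·11 ≡ 97 (mod 166).
x = 103 + 149·97 = 14556.

14556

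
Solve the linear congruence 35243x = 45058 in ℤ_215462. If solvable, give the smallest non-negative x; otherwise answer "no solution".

6928

First find gcd(35243, 215462):
215462 = 6*35243 + 4004
35243 = 8*4004 + 3211
4004 = 1*3211 + 793
3211 = 4*793 + 39
793 = 20*39 + 13
39 = 3*13 + 0
gcd = 13 and 13 | 45058, so solutions exist. Divide through by 13: 2711x ≡ 3466 (mod 16574).
Now find 2711⁻¹ mod 16574:
16574 = 6×2711 + 308
2711 = 8×308 + 247
308 = 1×247 + 61
247 = 4×61 + 3
61 = 20×3 + 1
3 = 3×1 + 0
Back-substitute:
1 = 61 − 20·3
1 = −20·247 + 81·61
1 = 81·308 − 101·247
1 = −101·2711 + 889·308
1 = 889·16574 − 5435·2711
So 2711·(-5435) ≡ 1 (mod 16574), i.e. 2711⁻¹ ≡ 11139.
Then x ≡ 11139·3466 ≡ 6928 (mod 16574); the smallest non-negative solution is x = 6928.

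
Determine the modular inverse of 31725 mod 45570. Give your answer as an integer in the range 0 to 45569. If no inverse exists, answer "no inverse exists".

no inverse exists

Compute gcd(31725, 45570):
45570 = 1*31725 + 13845
31725 = 2*13845 + 4035
13845 = 3*4035 + 1740
4035 = 2*1740 + 555
1740 = 3*555 + 75
555 = 7*75 + 30
75 = 2*30 + 15
30 = 2*15 + 0
The gcd is 15, not 1, hence no inverse exists.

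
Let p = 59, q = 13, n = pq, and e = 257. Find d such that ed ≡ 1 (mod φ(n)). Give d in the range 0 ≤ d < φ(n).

65

φ(n) = (p−1)(q−1) = 58·12 = 696.
Need d with 257·d ≡ 1 (mod 696). Apply the extended Euclidean algorithm:
696 = 2*257 + 182
257 = 1*182 + 75
182 = 2*75 + 32
75 = 2*32 + 11
32 = 2*11 + 10
11 = 1*10 + 1
10 = 10*1 + 0
Back-substitute:
1 = 11 − 10
1 = −32 + 3·11
1 = 3·75 − 7·32
1 = −7·182 + 17·75
1 = 17·257 − 24·182
1 = −24·696 + 65·257
So 257·65 ≡ 1 (mod 696), hence d = 65.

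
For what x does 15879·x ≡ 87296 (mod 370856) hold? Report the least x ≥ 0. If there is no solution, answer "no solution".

194904

First find gcd(15879, 370856):
370856 = 23*15879 + 5639
15879 = 2*5639 + 4601
5639 = 1*4601 + 1038
4601 = 4*1038 + 449
1038 = 2*449 + 140
449 = 3*140 + 29
140 = 4*29 + 24
29 = 1*24 + 5
24 = 4*5 + 4
5 = 1*4 + 1
4 = 4*1 + 0
gcd = 1, so a unique solution mod 370856 exists.
Back-substitute for the Bézout coefficients:
1 = 5 − 4
1 = −24 + 5·5
1 = 5·29 − 6·24
1 = −6·140 + 29·29
1 = 29·449 − 93·140
1 = −93·1038 + 215·449
1 = 215·4601 − 953·1038
1 = −953·5639 + 1168·4601
1 = 1168·15879 − 3289·5639
1 = −3289·370856 + 76815·15879
So 15879·(76815) ≡ 1 (mod 370856), giving 15879⁻¹ ≡ 76815.
x ≡ 15879⁻¹·87296 ≡ 76815·87296 ≡ 194904 (mod 370856).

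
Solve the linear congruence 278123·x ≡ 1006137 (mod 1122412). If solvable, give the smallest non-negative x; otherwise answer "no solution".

First find gcd(278123, 1122412):
1122412 = 4×278123 + 9920
278123 = 28×9920 + 363
9920 = 27×363 + 119
363 = 3×119 + 6
119 = 19×6 + 5
6 = 1×5 + 1
5 = 5×1 + 0
gcd = 1, so a unique solution mod 1122412 exists.
Back-substitute for the Bézout coefficients:
1 = 6 − 5
1 = −119 + 20·6
1 = 20·363 − 61·119
1 = −61·9920 + 1667·363
1 = 1667·278123 − 46737·9920
1 = −46737·1122412 + 188615·278123
So 278123·(188615) ≡ 1 (mod 1122412), giving 278123⁻¹ ≡ 188615.
x ≡ 278123⁻¹·1006137 ≡ 188615·1006137 ≡ 721355 (mod 1122412).

721355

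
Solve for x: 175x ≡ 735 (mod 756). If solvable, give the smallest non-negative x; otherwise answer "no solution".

69

First find gcd(175, 756):
756 = 4*175 + 56
175 = 3*56 + 7
56 = 8*7 + 0
gcd = 7 and 7 | 735, so solutions exist. Divide through by 7: 25x ≡ 105 (mod 108).
Now find 25⁻¹ mod 108:
108 = 4·25 + 8
25 = 3·8 + 1
8 = 8·1 + 0
Back-substitute:
1 = 25 − 3·8
1 = −3·108 + 13·25
So 25⁻¹ ≡ 13 (mod 108).
Then x ≡ 13·105 ≡ 69 (mod 108); the smallest non-negative solution is x = 69.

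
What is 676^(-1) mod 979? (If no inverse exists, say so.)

42

Extended Euclidean algorithm:
979 = 1*676 + 303
676 = 2*303 + 70
303 = 4*70 + 23
70 = 3*23 + 1
23 = 23*1 + 0
gcd = 1, so the inverse exists. Back-substitute:
1 = 70 − 3·23
1 = −3·303 + 13·70
1 = 13·676 − 29·303
1 = −29·979 + 42·676
So 676·42 ≡ 1 (mod 979).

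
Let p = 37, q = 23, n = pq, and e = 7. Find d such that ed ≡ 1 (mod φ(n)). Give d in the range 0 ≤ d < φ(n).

679

φ(n) = (p−1)(q−1) = 36·22 = 792.
Need d with 7·d ≡ 1 (mod 792). Apply the extended Euclidean algorithm:
792 = 113*7 + 1
7 = 7*1 + 0
Back-substitute:
1 = 792 − 113·7
So 7·(-113) ≡ 1 (mod 792), hence d ≡ -113 ≡ 679 (mod 792).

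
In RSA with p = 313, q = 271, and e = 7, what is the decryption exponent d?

φ(n) = (p−1)(q−1) = 312·270 = 84240.
Need d with 7·d ≡ 1 (mod 84240). Apply the extended Euclidean algorithm:
84240 = 12034·7 + 2
7 = 3·2 + 1
2 = 2·1 + 0
Back-substitute:
1 = 7 − 3·2
1 = −3·84240 + 36103·7
So 7·36103 ≡ 1 (mod 84240), hence d = 36103.

36103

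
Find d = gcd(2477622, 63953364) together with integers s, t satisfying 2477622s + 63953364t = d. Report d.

Euclidean algorithm:
63953364 = 25*2477622 + 2012814
2477622 = 1*2012814 + 464808
2012814 = 4*464808 + 153582
464808 = 3*153582 + 4062
153582 = 37*4062 + 3288
4062 = 1*3288 + 774
3288 = 4*774 + 192
774 = 4*192 + 6
192 = 32*6 + 0
gcd(2477622, 63953364) = 6.
Back-substituting:
6 = 774 − 4·192
6 = −4·3288 + 17·774
6 = 17·4062 − 21·3288
6 = −21·153582 + 794·4062
6 = 794·464808 − 2403·153582
6 = −2403·2012814 + 10406·464808
6 = 10406·2477622 − 12809·2012814
6 = −12809·63953364 + 330631·2477622
So 6 = (-12809)·63953364 + (330631)·2477622.

6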